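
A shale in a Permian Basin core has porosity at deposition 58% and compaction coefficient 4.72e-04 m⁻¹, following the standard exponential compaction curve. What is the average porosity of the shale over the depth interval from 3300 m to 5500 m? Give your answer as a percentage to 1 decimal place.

Working in km (1 km = 1000 m; β in km⁻¹ = β in m⁻¹ × 1000):
⟨φ⟩ = (1/(z₂−z₁)) ∫ φ₀ e^(−βz) dz = φ₀·(e^(−β·z₁) − e^(−β·z₂)) / (β·(z₂−z₁))
e^(−0.472×3.3) = 0.2106; e^(−0.472×5.5) = 0.0746
⟨φ⟩ = 0.58 × (0.2106 − 0.0746) / (0.472 × 2.2) = 0.58 × 0.1310 = 0.0760

7.6%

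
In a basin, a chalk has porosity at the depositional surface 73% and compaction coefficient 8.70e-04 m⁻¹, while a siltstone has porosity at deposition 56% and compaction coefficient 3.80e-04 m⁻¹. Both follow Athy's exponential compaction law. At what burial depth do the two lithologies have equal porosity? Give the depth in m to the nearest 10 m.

Working in km (1 km = 1000 m; k in km⁻¹ = k in m⁻¹ × 1000):
Set φ₀ₐ e^(−kₐd) = φ₀ᵦ e^(−kᵦd) ⇒ ln(φ₀ₐ/φ₀ᵦ) = (kₐ − kᵦ)·d
d = ln(0.73/0.56) / (0.87 − 0.38) = 0.2651 / 0.49 = 0.541 km

540 m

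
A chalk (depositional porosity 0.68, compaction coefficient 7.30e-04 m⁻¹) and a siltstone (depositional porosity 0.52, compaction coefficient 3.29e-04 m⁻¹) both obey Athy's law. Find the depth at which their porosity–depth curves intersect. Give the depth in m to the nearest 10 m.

Working in km (1 km = 1000 m; c in km⁻¹ = c in m⁻¹ × 1000):
Set n₀ₐ e^(−cₐZ) = n₀ᵦ e^(−cᵦZ) ⇒ ln(n₀ₐ/n₀ᵦ) = (cₐ − cᵦ)·Z
Z = ln(0.68/0.52) / (0.73 − 0.329) = 0.2683 / 0.401 = 0.669 km

670 m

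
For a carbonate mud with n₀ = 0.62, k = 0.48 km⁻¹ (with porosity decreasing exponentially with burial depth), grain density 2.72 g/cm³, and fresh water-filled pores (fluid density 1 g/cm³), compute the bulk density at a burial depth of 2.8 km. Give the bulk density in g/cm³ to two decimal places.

2.44 g/cm³

Porosity at depth: n = 0.62·exp(−0.48×2.8) = 0.62×0.2608 = 0.1617
Bulk density: ρ_b = (1−n)ρ_g + n·ρ_f = 0.8383×2.72 + 0.1617×1
       = 2.280 + 0.162 = 2.442 g/cm³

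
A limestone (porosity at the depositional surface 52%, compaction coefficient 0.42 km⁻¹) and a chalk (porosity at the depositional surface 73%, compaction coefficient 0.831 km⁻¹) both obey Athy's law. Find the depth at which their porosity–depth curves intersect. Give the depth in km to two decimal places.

Set phi₀ₐ e^(−kₐz) = phi₀ᵦ e^(−kᵦz) ⇒ ln(phi₀ₐ/phi₀ᵦ) = (kₐ − kᵦ)·z
z = ln(0.52/0.73) / (0.42 − 0.831) = -0.3392 / -0.411 = 0.825 km

0.83 km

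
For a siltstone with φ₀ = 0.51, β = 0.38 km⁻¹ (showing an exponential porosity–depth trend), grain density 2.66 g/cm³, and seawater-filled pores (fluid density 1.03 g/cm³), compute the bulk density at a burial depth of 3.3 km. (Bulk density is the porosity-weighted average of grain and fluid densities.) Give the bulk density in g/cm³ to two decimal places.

2.42 g/cm³

Porosity at depth: φ = 0.51·exp(−0.38×3.3) = 0.51×0.2854 = 0.1455
Bulk density: ρ_b = (1−φ)ρ_g + φ·ρ_f = 0.8545×2.66 + 0.1455×1.03
       = 2.273 + 0.150 = 2.423 g/cm³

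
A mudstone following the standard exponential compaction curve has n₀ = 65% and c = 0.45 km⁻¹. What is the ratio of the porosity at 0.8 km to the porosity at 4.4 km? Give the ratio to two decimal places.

n(Z₁)/n(Z₂) = e^(−c·Z₁)/e^(−c·Z₂) = e^{c(Z₂−Z₁)}
= exp(0.45 × 3.6) = exp(1.62) = 5.0531

5.05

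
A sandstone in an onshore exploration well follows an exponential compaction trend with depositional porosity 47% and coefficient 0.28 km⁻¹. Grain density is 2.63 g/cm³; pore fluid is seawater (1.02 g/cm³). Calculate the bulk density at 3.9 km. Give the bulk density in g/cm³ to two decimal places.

Porosity at depth: φ = 0.47·exp(−0.28×3.9) = 0.47×0.3355 = 0.1577
Bulk density: ρ_b = (1−φ)ρ_g + φ·ρ_f = 0.8423×2.63 + 0.1577×1.02
       = 2.215 + 0.161 = 2.376 g/cm³

2.38 g/cm³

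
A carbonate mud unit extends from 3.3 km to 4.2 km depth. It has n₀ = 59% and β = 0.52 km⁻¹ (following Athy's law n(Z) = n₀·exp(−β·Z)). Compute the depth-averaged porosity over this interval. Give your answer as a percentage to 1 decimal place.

⟨n⟩ = (1/(Z₂−Z₁)) ∫ n₀ e^(−βZ) dZ = n₀·(e^(−β·Z₁) − e^(−β·Z₂)) / (β·(Z₂−Z₁))
e^(−0.52×3.3) = 0.1798; e^(−0.52×4.2) = 0.1126
⟨n⟩ = 0.59 × (0.1798 − 0.1126) / (0.52 × 0.9) = 0.59 × 0.1436 = 0.0847

8.5%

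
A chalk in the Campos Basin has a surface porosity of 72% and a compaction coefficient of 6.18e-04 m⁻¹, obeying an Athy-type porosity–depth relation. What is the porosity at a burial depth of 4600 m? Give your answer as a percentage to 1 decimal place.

4.2%

Working in km (1 km = 1000 m; β in km⁻¹ = β in m⁻¹ × 1000):
φ = φ₀·exp(−β·z) = 0.72 × exp(−0.618 × 4.6) = 0.72 × exp(−2.843)
  = 0.72 × 0.0583 = 0.0419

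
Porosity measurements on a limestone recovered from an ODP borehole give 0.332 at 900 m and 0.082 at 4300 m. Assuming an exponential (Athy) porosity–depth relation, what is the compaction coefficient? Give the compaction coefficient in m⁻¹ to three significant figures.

Working in km (1 km = 1000 m; c in km⁻¹ = c in m⁻¹ × 1000):
Athy: phi(Z) = phi₀ e^(−cZ) ⇒ phi₁/phi₂ = e^{c(Z₂−Z₁)} ⇒ c = ln(phi₁/phi₂)/(Z₂−Z₁)
c = ln(0.332/0.082) / (4.3 − 0.9) = ln(4.049) / 3.4 = 1.3984 / 3.4 = 0.4113 km⁻¹

0.000411 m⁻¹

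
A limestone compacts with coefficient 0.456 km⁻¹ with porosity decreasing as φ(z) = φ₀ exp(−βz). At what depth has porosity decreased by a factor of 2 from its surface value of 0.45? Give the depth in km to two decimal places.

φ/φ₀ = 1/2 ⇒ exp(−β·z) = 1/2 ⇒ z = ln(2) / β
z = 0.6931 / 0.456 = 1.520 km

1.52 km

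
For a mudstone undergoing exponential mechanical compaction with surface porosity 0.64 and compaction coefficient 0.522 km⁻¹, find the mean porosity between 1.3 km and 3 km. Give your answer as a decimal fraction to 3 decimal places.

⟨φ⟩ = (1/(d₂−d₁)) ∫ φ₀ e^(−cd) dd = φ₀·(e^(−c·d₁) − e^(−c·d₂)) / (c·(d₂−d₁))
e^(−0.522×1.3) = 0.5073; e^(−0.522×3) = 0.2089
⟨φ⟩ = 0.64 × (0.5073 − 0.2089) / (0.522 × 1.7) = 0.64 × 0.3363 = 0.2152

0.215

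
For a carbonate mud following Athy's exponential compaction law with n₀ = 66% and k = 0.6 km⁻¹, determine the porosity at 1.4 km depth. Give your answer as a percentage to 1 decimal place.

n = n₀·exp(−k·Z) = 0.66 × exp(−0.6 × 1.4) = 0.66 × exp(−0.84)
  = 0.66 × 0.4317 = 0.2849

28.5%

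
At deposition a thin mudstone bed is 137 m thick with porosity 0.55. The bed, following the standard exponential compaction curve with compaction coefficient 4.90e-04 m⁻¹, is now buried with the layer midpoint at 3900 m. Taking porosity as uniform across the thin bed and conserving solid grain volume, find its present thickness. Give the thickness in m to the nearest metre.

67 m

Working in km (1 km = 1000 m; β in km⁻¹ = β in m⁻¹ × 1000):
Porosity at 3.9 km: φ = 0.55·exp(−0.49×3.9) = 0.0814
Solid-volume conservation: h(1−φ) = h₀(1−φ₀) ⇒ h = h₀·(1−φ₀)/(1−φ)
h = 0.137 × (1 − 0.55)/(1 − 0.0814) = 0.137 × 0.4899 = 0.0671 km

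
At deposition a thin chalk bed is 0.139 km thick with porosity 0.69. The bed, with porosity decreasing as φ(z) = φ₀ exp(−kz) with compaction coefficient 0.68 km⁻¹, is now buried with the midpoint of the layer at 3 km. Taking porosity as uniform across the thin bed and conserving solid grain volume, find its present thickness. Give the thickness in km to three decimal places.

0.047 km

Porosity at 3 km: φ = 0.69·exp(−0.68×3) = 0.0897
Solid-volume conservation: h(1−φ) = h₀(1−φ₀) ⇒ h = h₀·(1−φ₀)/(1−φ)
h = 0.139 × (1 − 0.69)/(1 − 0.0897) = 0.139 × 0.3406 = 0.0473 km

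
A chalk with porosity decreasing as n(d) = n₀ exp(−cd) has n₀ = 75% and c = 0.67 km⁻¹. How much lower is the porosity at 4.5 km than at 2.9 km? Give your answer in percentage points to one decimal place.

n(2.9) = 0.75·e^(−0.67×2.9) = 0.1075
n(4.5) = 0.75·e^(−0.67×4.5) = 0.0368
Δn = 0.1075 − 0.0368 = 0.0707

7.1 percentage points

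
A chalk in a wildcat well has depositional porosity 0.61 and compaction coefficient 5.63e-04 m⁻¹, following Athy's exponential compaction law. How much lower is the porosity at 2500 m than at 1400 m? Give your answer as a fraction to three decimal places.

0.128

Working in km (1 km = 1000 m; c in km⁻¹ = c in m⁻¹ × 1000):
n(1.4) = 0.61·e^(−0.563×1.4) = 0.2773
n(2.5) = 0.61·e^(−0.563×2.5) = 0.1493
Δn = 0.2773 − 0.1493 = 0.1280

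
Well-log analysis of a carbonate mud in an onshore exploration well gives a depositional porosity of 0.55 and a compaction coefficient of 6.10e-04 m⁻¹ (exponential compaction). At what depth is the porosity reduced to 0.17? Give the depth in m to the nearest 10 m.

1920 m

Working in km (1 km = 1000 m; c in km⁻¹ = c in m⁻¹ × 1000):
Invert Athy's law: z = ln(phi₀/phi) / c
z = ln(0.55/0.17) / 0.61 = ln(3.235) / 0.61 = 1.1741 / 0.61 = 1.925 km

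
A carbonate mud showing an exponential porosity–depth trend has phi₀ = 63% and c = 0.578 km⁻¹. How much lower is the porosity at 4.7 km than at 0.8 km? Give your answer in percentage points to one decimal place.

35.5 percentage points

phi(0.8) = 0.63·e^(−0.578×0.8) = 0.3968
phi(4.7) = 0.63·e^(−0.578×4.7) = 0.0416
Δphi = 0.3968 − 0.0416 = 0.3551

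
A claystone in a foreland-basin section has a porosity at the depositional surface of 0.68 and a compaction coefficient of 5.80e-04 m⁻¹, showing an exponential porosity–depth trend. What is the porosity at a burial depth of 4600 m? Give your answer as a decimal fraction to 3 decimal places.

0.047

Working in km (1 km = 1000 m; k in km⁻¹ = k in m⁻¹ × 1000):
n = n₀·exp(−k·d) = 0.68 × exp(−0.58 × 4.6) = 0.68 × exp(−2.668)
  = 0.68 × 0.0694 = 0.0472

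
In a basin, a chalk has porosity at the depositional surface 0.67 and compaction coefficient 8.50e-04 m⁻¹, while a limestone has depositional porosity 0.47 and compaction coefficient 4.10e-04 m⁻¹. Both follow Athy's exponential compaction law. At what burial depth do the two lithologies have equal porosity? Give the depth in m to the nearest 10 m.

Working in km (1 km = 1000 m; c in km⁻¹ = c in m⁻¹ × 1000):
Set φ₀ₐ e^(−cₐZ) = φ₀ᵦ e^(−cᵦZ) ⇒ ln(φ₀ₐ/φ₀ᵦ) = (cₐ − cᵦ)·Z
Z = ln(0.67/0.47) / (0.85 − 0.41) = 0.3545 / 0.44 = 0.806 km

810 m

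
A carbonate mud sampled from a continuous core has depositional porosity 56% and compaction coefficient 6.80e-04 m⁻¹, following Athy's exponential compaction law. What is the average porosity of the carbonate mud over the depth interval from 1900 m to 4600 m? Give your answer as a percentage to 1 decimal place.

Working in km (1 km = 1000 m; β in km⁻¹ = β in m⁻¹ × 1000):
⟨n⟩ = (1/(z₂−z₁)) ∫ n₀ e^(−βz) dz = n₀·(e^(−β·z₁) − e^(−β·z₂)) / (β·(z₂−z₁))
e^(−0.68×1.9) = 0.2747; e^(−0.68×4.6) = 0.0438
⟨n⟩ = 0.56 × (0.2747 − 0.0438) / (0.68 × 2.7) = 0.56 × 0.1258 = 0.0704

7.0%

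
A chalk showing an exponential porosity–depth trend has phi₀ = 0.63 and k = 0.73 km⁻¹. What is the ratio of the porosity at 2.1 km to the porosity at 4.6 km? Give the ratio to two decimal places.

phi(z₁)/phi(z₂) = e^(−k·z₁)/e^(−k·z₂) = e^{k(z₂−z₁)}
= exp(0.73 × 2.5) = exp(1.825) = 6.2028

6.20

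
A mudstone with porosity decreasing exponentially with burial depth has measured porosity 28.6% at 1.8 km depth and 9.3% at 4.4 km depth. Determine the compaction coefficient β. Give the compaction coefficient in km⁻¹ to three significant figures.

0.432 km⁻¹

Athy: φ(Z) = φ₀ e^(−βZ) ⇒ φ₁/φ₂ = e^{β(Z₂−Z₁)} ⇒ β = ln(φ₁/φ₂)/(Z₂−Z₁)
β = ln(0.286/0.093) / (4.4 − 1.8) = ln(3.075) / 2.6 = 1.1234 / 2.6 = 0.4321 km⁻¹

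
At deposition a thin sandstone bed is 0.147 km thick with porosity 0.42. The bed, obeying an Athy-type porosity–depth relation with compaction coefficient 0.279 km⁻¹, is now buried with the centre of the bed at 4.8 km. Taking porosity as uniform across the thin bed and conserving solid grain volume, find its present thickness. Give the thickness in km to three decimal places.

0.096 km

Porosity at 4.8 km: n = 0.42·exp(−0.279×4.8) = 0.1101
Solid-volume conservation: h(1−n) = h₀(1−n₀) ⇒ h = h₀·(1−n₀)/(1−n)
h = 0.147 × (1 − 0.42)/(1 − 0.1101) = 0.147 × 0.6517 = 0.0958 km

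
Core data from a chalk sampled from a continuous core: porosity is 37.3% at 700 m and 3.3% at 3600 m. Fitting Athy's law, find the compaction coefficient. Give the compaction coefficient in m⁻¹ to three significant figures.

0.000836 m⁻¹

Working in km (1 km = 1000 m; β in km⁻¹ = β in m⁻¹ × 1000):
Athy: phi(Z) = phi₀ e^(−βZ) ⇒ phi₁/phi₂ = e^{β(Z₂−Z₁)} ⇒ β = ln(phi₁/phi₂)/(Z₂−Z₁)
β = ln(0.373/0.033) / (3.6 − 0.7) = ln(11.3) / 2.9 = 2.4251 / 2.9 = 0.8362 km⁻¹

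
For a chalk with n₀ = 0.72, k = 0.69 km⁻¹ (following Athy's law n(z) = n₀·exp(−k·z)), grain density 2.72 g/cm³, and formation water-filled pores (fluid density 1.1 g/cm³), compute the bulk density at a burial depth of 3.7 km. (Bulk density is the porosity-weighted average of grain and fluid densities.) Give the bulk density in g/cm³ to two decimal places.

2.63 g/cm³

Porosity at depth: n = 0.72·exp(−0.69×3.7) = 0.72×0.0778 = 0.0561
Bulk density: ρ_b = (1−n)ρ_g + n·ρ_f = 0.9439×2.72 + 0.0561×1.1
       = 2.568 + 0.062 = 2.629 g/cm³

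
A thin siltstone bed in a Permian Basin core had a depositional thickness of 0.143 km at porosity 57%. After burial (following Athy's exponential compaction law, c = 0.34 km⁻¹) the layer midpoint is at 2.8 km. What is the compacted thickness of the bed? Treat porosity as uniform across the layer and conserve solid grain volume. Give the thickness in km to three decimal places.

0.079 km

Porosity at 2.8 km: phi = 0.57·exp(−0.34×2.8) = 0.2200
Solid-volume conservation: h(1−phi) = h₀(1−phi₀) ⇒ h = h₀·(1−phi₀)/(1−phi)
h = 0.143 × (1 − 0.57)/(1 − 0.2200) = 0.143 × 0.5513 = 0.0788 km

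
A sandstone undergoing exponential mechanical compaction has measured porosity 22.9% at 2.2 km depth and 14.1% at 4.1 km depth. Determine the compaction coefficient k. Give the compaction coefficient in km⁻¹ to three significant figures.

Athy: n(z) = n₀ e^(−kz) ⇒ n₁/n₂ = e^{k(z₂−z₁)} ⇒ k = ln(n₁/n₂)/(z₂−z₁)
k = ln(0.229/0.141) / (4.1 − 2.2) = ln(1.624) / 1.9 = 0.4850 / 1.9 = 0.2552 km⁻¹

0.255 km⁻¹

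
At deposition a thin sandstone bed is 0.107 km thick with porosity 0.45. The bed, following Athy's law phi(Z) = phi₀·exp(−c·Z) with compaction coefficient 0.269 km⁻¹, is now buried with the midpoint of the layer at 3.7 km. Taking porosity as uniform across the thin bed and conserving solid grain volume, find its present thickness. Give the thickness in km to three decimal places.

0.071 km

Porosity at 3.7 km: phi = 0.45·exp(−0.269×3.7) = 0.1663
Solid-volume conservation: h(1−phi) = h₀(1−phi₀) ⇒ h = h₀·(1−phi₀)/(1−phi)
h = 0.107 × (1 − 0.45)/(1 − 0.1663) = 0.107 × 0.6597 = 0.0706 km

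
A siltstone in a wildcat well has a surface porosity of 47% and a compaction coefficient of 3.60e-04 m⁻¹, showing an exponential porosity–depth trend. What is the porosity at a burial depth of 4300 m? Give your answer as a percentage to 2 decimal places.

Working in km (1 km = 1000 m; β in km⁻¹ = β in m⁻¹ × 1000):
φ = φ₀·exp(−β·z) = 0.47 × exp(−0.36 × 4.3) = 0.47 × exp(−1.548)
  = 0.47 × 0.2127 = 0.1000

10.00%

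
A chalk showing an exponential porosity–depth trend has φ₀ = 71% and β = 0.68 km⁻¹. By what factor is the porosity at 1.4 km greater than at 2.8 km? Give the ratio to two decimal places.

φ(Z₁)/φ(Z₂) = e^(−β·Z₁)/e^(−β·Z₂) = e^{β(Z₂−Z₁)}
= exp(0.68 × 1.4) = exp(0.952) = 2.5909

2.59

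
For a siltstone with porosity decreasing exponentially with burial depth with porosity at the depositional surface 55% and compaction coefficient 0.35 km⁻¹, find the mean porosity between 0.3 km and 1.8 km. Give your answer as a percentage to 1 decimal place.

38.5%

⟨phi⟩ = (1/(Z₂−Z₁)) ∫ phi₀ e^(−βZ) dZ = phi₀·(e^(−β·Z₁) − e^(−β·Z₂)) / (β·(Z₂−Z₁))
e^(−0.35×0.3) = 0.9003; e^(−0.35×1.8) = 0.5326
⟨phi⟩ = 0.55 × (0.9003 − 0.5326) / (0.35 × 1.5) = 0.55 × 0.7004 = 0.3852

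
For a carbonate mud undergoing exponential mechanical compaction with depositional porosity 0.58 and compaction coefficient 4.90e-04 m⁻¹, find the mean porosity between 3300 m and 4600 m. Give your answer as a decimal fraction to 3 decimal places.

0.085

Working in km (1 km = 1000 m; c in km⁻¹ = c in m⁻¹ × 1000):
⟨n⟩ = (1/(d₂−d₁)) ∫ n₀ e^(−cd) dd = n₀·(e^(−c·d₁) − e^(−c·d₂)) / (c·(d₂−d₁))
e^(−0.49×3.3) = 0.1985; e^(−0.49×4.6) = 0.1050
⟨n⟩ = 0.58 × (0.1985 − 0.1050) / (0.49 × 1.3) = 0.58 × 0.1468 = 0.0851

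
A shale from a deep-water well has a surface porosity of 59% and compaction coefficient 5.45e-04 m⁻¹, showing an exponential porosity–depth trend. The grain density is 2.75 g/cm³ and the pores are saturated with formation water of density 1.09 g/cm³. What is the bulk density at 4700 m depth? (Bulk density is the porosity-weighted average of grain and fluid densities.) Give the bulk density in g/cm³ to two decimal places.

2.67 g/cm³

Working in km (1 km = 1000 m; c in km⁻¹ = c in m⁻¹ × 1000):
Porosity at depth: n = 0.59·exp(−0.545×4.7) = 0.59×0.0772 = 0.0455
Bulk density: ρ_b = (1−n)ρ_g + n·ρ_f = 0.9545×2.75 + 0.0455×1.09
       = 2.625 + 0.050 = 2.674 g/cm³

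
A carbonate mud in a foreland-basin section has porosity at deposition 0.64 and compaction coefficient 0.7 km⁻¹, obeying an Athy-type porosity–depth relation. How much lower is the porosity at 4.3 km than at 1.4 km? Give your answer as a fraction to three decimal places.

n(1.4) = 0.64·e^(−0.7×1.4) = 0.2402
n(4.3) = 0.64·e^(−0.7×4.3) = 0.0315
Δn = 0.2402 − 0.0315 = 0.2087

0.209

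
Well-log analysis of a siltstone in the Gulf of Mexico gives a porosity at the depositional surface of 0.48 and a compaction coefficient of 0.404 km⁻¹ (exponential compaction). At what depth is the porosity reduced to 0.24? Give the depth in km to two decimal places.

Invert Athy's law: z = ln(phi₀/phi) / k
z = ln(0.48/0.24) / 0.404 = ln(2) / 0.404 = 0.6931 / 0.404 = 1.716 km

1.72 km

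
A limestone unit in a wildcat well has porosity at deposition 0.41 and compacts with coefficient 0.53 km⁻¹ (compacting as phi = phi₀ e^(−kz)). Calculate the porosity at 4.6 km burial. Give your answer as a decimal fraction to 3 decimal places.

0.036

phi = phi₀·exp(−k·z) = 0.41 × exp(−0.53 × 4.6) = 0.41 × exp(−2.438)
  = 0.41 × 0.0873 = 0.0358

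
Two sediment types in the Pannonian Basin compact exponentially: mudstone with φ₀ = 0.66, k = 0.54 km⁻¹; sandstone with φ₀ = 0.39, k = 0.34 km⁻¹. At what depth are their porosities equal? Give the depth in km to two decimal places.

2.63 km

Set φ₀ₐ e^(−kₐz) = φ₀ᵦ e^(−kᵦz) ⇒ ln(φ₀ₐ/φ₀ᵦ) = (kₐ − kᵦ)·z
z = ln(0.66/0.39) / (0.54 − 0.34) = 0.5261 / 0.2 = 2.630 km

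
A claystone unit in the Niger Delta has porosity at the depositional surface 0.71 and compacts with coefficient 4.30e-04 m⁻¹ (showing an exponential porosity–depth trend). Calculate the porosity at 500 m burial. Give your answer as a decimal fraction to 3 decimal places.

0.573

Working in km (1 km = 1000 m; β in km⁻¹ = β in m⁻¹ × 1000):
phi = phi₀·exp(−β·Z) = 0.71 × exp(−0.43 × 0.5) = 0.71 × exp(−0.215)
  = 0.71 × 0.8065 = 0.5726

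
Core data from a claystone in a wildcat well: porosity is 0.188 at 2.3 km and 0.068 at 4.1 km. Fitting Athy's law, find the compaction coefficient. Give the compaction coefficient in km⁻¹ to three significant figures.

0.565 km⁻¹

Athy: phi(d) = phi₀ e^(−cd) ⇒ phi₁/phi₂ = e^{c(d₂−d₁)} ⇒ c = ln(phi₁/phi₂)/(d₂−d₁)
c = ln(0.188/0.068) / (4.1 − 2.3) = ln(2.765) / 1.8 = 1.0169 / 1.8 = 0.565 km⁻¹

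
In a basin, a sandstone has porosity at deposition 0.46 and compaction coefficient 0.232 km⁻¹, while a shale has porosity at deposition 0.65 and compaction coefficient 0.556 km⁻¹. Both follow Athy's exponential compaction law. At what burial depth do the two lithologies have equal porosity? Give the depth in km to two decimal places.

Set phi₀ₐ e^(−kₐz) = phi₀ᵦ e^(−kᵦz) ⇒ ln(phi₀ₐ/phi₀ᵦ) = (kₐ − kᵦ)·z
z = ln(0.46/0.65) / (0.232 − 0.556) = -0.3457 / -0.324 = 1.067 km

1.07 km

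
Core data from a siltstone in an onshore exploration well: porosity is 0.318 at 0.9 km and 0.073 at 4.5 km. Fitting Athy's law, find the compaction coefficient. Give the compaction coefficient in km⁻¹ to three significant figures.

Athy: φ(Z) = φ₀ e^(−kZ) ⇒ φ₁/φ₂ = e^{k(Z₂−Z₁)} ⇒ k = ln(φ₁/φ₂)/(Z₂−Z₁)
k = ln(0.318/0.073) / (4.5 − 0.9) = ln(4.356) / 3.6 = 1.4716 / 3.6 = 0.4088 km⁻¹

0.409 km⁻¹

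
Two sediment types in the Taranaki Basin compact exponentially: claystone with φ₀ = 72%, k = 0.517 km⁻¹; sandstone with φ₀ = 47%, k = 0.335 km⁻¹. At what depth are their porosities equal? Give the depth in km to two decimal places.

2.34 km

Set φ₀ₐ e^(−kₐZ) = φ₀ᵦ e^(−kᵦZ) ⇒ ln(φ₀ₐ/φ₀ᵦ) = (kₐ − kᵦ)·Z
Z = ln(0.72/0.47) / (0.517 − 0.335) = 0.4265 / 0.182 = 2.344 km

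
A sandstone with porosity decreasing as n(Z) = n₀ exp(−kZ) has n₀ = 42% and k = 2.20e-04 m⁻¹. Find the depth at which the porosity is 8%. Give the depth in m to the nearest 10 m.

7540 m

Working in km (1 km = 1000 m; k in km⁻¹ = k in m⁻¹ × 1000):
Invert Athy's law: Z = ln(n₀/n) / k
Z = ln(0.42/0.08) / 0.22 = ln(5.25) / 0.22 = 1.6582 / 0.22 = 7.537 km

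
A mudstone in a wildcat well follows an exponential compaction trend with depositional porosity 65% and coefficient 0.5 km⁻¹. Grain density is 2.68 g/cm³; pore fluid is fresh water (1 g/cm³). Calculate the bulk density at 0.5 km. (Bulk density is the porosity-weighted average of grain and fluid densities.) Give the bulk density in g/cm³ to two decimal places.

Porosity at depth: n = 0.65·exp(−0.5×0.5) = 0.65×0.7788 = 0.5062
Bulk density: ρ_b = (1−n)ρ_g + n·ρ_f = 0.4938×2.68 + 0.5062×1
       = 1.323 + 0.506 = 1.830 g/cm³

1.83 g/cm³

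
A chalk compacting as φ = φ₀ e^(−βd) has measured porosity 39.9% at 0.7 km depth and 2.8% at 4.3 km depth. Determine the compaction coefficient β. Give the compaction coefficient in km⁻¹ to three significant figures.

0.738 km⁻¹

Athy: φ(d) = φ₀ e^(−βd) ⇒ φ₁/φ₂ = e^{β(d₂−d₁)} ⇒ β = ln(φ₁/φ₂)/(d₂−d₁)
β = ln(0.399/0.028) / (4.3 − 0.7) = ln(14.25) / 3.6 = 2.6568 / 3.6 = 0.738 km⁻¹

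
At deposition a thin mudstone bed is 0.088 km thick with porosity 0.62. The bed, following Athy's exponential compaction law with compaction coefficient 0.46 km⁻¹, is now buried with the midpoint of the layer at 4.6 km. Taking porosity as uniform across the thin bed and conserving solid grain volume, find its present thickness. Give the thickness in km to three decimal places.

Porosity at 4.6 km: φ = 0.62·exp(−0.46×4.6) = 0.0747
Solid-volume conservation: h(1−φ) = h₀(1−φ₀) ⇒ h = h₀·(1−φ₀)/(1−φ)
h = 0.088 × (1 − 0.62)/(1 − 0.0747) = 0.088 × 0.4107 = 0.0361 km

0.036 km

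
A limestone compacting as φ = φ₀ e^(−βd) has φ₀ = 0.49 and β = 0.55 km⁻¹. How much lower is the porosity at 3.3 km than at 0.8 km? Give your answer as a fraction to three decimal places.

0.236

φ(0.8) = 0.49·e^(−0.55×0.8) = 0.3156
φ(3.3) = 0.49·e^(−0.55×3.3) = 0.0798
Δφ = 0.3156 − 0.0798 = 0.2358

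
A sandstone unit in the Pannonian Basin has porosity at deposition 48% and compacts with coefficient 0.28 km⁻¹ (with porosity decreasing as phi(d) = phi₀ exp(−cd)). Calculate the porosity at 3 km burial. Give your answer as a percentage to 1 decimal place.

phi = phi₀·exp(−c·d) = 0.48 × exp(−0.28 × 3) = 0.48 × exp(−0.84)
  = 0.48 × 0.4317 = 0.2072

20.7%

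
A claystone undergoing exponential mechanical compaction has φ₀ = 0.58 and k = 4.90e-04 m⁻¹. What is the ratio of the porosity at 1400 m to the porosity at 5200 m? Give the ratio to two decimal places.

6.44

Working in km (1 km = 1000 m; k in km⁻¹ = k in m⁻¹ × 1000):
φ(z₁)/φ(z₂) = e^(−k·z₁)/e^(−k·z₂) = e^{k(z₂−z₁)}
= exp(0.49 × 3.8) = exp(1.862) = 6.4366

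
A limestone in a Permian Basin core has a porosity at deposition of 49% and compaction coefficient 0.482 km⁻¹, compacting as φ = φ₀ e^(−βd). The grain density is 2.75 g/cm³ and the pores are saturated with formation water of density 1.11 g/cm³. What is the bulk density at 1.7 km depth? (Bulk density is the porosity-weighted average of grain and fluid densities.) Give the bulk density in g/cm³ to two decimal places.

2.40 g/cm³

Porosity at depth: φ = 0.49·exp(−0.482×1.7) = 0.49×0.4407 = 0.2159
Bulk density: ρ_b = (1−φ)ρ_g + φ·ρ_f = 0.7841×2.75 + 0.2159×1.11
       = 2.156 + 0.240 = 2.396 g/cm³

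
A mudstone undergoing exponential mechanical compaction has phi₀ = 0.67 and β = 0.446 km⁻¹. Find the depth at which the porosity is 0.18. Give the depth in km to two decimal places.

Invert Athy's law: Z = ln(phi₀/phi) / β
Z = ln(0.67/0.18) / 0.446 = ln(3.722) / 0.446 = 1.3143 / 0.446 = 2.947 km

2.95 km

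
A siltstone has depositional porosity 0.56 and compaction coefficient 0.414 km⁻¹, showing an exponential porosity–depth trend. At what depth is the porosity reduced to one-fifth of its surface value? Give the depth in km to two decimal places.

3.89 km

phi/phi₀ = 1/5 ⇒ exp(−k·z) = 1/5 ⇒ z = ln(5) / k
z = 1.6094 / 0.414 = 3.888 km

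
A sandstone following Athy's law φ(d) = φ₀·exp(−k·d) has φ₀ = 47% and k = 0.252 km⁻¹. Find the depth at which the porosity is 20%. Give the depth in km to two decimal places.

Invert Athy's law: d = ln(φ₀/φ) / k
d = ln(0.47/0.2) / 0.252 = ln(2.35) / 0.252 = 0.8544 / 0.252 = 3.391 km

3.39 km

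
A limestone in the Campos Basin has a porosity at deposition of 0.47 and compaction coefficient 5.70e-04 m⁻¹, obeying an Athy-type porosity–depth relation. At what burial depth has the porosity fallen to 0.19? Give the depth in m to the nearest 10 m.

Working in km (1 km = 1000 m; k in km⁻¹ = k in m⁻¹ × 1000):
Invert Athy's law: d = ln(phi₀/phi) / k
d = ln(0.47/0.19) / 0.57 = ln(2.474) / 0.57 = 0.9057 / 0.57 = 1.589 km

1590 m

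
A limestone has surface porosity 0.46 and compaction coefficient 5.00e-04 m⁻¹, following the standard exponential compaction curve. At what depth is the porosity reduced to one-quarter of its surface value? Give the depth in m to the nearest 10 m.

2770 m

Working in km (1 km = 1000 m; k in km⁻¹ = k in m⁻¹ × 1000):
φ/φ₀ = 1/4 ⇒ exp(−k·Z) = 1/4 ⇒ Z = ln(4) / k
Z = 1.3863 / 0.5 = 2.773 km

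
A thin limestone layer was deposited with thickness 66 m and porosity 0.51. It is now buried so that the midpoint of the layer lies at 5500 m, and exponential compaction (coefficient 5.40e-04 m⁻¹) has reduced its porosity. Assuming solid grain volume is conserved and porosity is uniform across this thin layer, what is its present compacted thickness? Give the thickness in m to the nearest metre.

Working in km (1 km = 1000 m; c in km⁻¹ = c in m⁻¹ × 1000):
Porosity at 5.5 km: n = 0.51·exp(−0.54×5.5) = 0.0262
Solid-volume conservation: h(1−n) = h₀(1−n₀) ⇒ h = h₀·(1−n₀)/(1−n)
h = 0.066 × (1 − 0.51)/(1 − 0.0262) = 0.066 × 0.5032 = 0.0332 km

33 m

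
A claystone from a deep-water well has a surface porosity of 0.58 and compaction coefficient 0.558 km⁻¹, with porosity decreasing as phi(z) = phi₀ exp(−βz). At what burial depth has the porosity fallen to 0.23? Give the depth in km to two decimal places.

1.66 km

Invert Athy's law: z = ln(phi₀/phi) / β
z = ln(0.58/0.23) / 0.558 = ln(2.522) / 0.558 = 0.9249 / 0.558 = 1.658 km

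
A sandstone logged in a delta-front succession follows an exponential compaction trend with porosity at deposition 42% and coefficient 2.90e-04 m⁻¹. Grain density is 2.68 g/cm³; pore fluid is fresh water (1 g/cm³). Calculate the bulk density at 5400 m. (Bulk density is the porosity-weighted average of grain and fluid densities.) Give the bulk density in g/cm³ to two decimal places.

2.53 g/cm³

Working in km (1 km = 1000 m; β in km⁻¹ = β in m⁻¹ × 1000):
Porosity at depth: n = 0.42·exp(−0.29×5.4) = 0.42×0.2089 = 0.0877
Bulk density: ρ_b = (1−n)ρ_g + n·ρ_f = 0.9123×2.68 + 0.0877×1
       = 2.445 + 0.088 = 2.533 g/cm³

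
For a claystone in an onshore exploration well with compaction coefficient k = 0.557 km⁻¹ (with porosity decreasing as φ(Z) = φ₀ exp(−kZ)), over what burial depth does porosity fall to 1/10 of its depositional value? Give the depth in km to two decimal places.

4.13 km

φ/φ₀ = 1/10 ⇒ exp(−k·Z) = 1/10 ⇒ Z = ln(10) / k
Z = 2.3026 / 0.557 = 4.134 km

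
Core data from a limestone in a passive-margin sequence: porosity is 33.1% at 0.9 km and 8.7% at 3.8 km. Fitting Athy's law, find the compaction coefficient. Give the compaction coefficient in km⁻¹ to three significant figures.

0.461 km⁻¹

Athy: n(d) = n₀ e^(−kd) ⇒ n₁/n₂ = e^{k(d₂−d₁)} ⇒ k = ln(n₁/n₂)/(d₂−d₁)
k = ln(0.331/0.087) / (3.8 − 0.9) = ln(3.805) / 2.9 = 1.3362 / 2.9 = 0.4608 km⁻¹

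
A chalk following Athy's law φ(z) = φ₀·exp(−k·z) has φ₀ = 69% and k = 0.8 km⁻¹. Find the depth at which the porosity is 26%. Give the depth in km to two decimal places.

1.22 km

Invert Athy's law: z = ln(φ₀/φ) / k
z = ln(0.69/0.26) / 0.8 = ln(2.654) / 0.8 = 0.9760 / 0.8 = 1.220 km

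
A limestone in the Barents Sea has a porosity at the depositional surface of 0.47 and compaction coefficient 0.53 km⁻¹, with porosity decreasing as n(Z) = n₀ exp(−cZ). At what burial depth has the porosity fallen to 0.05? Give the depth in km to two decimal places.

Invert Athy's law: Z = ln(n₀/n) / c
Z = ln(0.47/0.05) / 0.53 = ln(9.4) / 0.53 = 2.2407 / 0.53 = 4.228 km

4.23 km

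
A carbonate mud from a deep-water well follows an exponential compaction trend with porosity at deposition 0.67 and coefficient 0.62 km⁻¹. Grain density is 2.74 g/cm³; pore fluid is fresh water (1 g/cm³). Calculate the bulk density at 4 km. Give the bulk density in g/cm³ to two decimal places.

Porosity at depth: φ = 0.67·exp(−0.62×4) = 0.67×0.0837 = 0.0561
Bulk density: ρ_b = (1−φ)ρ_g + φ·ρ_f = 0.9439×2.74 + 0.0561×1
       = 2.586 + 0.056 = 2.642 g/cm³

2.64 g/cm³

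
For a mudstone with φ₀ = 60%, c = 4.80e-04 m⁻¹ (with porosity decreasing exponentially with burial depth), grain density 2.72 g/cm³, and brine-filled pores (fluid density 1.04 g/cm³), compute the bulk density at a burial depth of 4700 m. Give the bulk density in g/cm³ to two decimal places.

2.61 g/cm³

Working in km (1 km = 1000 m; c in km⁻¹ = c in m⁻¹ × 1000):
Porosity at depth: φ = 0.6·exp(−0.48×4.7) = 0.6×0.1048 = 0.0629
Bulk density: ρ_b = (1−φ)ρ_g + φ·ρ_f = 0.9371×2.72 + 0.0629×1.04
       = 2.549 + 0.065 = 2.614 g/cm³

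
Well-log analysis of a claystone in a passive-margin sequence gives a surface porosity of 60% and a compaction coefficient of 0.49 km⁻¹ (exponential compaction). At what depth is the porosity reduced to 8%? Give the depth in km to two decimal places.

4.11 km

Invert Athy's law: Z = ln(n₀/n) / k
Z = ln(0.6/0.08) / 0.49 = ln(7.5) / 0.49 = 2.0149 / 0.49 = 4.112 km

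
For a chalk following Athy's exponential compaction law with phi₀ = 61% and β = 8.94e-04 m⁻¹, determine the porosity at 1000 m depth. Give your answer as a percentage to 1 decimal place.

Working in km (1 km = 1000 m; β in km⁻¹ = β in m⁻¹ × 1000):
phi = phi₀·exp(−β·d) = 0.61 × exp(−0.894 × 1) = 0.61 × exp(−0.894)
  = 0.61 × 0.4090 = 0.2495

25.0%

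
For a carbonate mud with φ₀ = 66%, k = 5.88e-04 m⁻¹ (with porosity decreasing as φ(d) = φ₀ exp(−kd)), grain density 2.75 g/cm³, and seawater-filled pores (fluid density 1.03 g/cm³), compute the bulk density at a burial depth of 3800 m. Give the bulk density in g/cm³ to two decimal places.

2.63 g/cm³

Working in km (1 km = 1000 m; k in km⁻¹ = k in m⁻¹ × 1000):
Porosity at depth: φ = 0.66·exp(−0.588×3.8) = 0.66×0.1071 = 0.0707
Bulk density: ρ_b = (1−φ)ρ_g + φ·ρ_f = 0.9293×2.75 + 0.0707×1.03
       = 2.556 + 0.073 = 2.628 g/cm³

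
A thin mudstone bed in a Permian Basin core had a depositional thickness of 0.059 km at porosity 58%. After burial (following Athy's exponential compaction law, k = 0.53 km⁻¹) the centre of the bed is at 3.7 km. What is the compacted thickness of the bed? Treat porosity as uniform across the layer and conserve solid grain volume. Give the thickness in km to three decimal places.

Porosity at 3.7 km: φ = 0.58·exp(−0.53×3.7) = 0.0816
Solid-volume conservation: h(1−φ) = h₀(1−φ₀) ⇒ h = h₀·(1−φ₀)/(1−φ)
h = 0.059 × (1 − 0.58)/(1 − 0.0816) = 0.059 × 0.4573 = 0.0270 km

0.027 km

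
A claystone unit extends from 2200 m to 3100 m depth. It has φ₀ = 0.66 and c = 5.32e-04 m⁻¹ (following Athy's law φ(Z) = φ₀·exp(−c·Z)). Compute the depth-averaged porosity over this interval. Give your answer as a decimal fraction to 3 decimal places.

Working in km (1 km = 1000 m; c in km⁻¹ = c in m⁻¹ × 1000):
⟨φ⟩ = (1/(Z₂−Z₁)) ∫ φ₀ e^(−cZ) dZ = φ₀·(e^(−c·Z₁) − e^(−c·Z₂)) / (c·(Z₂−Z₁))
e^(−0.532×2.2) = 0.3102; e^(−0.532×3.1) = 0.1922
⟨φ⟩ = 0.66 × (0.3102 − 0.1922) / (0.532 × 0.9) = 0.66 × 0.2465 = 0.1627

0.163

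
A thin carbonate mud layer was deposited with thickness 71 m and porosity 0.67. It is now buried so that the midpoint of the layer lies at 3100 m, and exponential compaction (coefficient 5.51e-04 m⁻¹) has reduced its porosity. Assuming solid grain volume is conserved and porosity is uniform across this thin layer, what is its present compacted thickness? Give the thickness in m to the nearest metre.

27 m

Working in km (1 km = 1000 m; k in km⁻¹ = k in m⁻¹ × 1000):
Porosity at 3.1 km: n = 0.67·exp(−0.551×3.1) = 0.1214
Solid-volume conservation: h(1−n) = h₀(1−n₀) ⇒ h = h₀·(1−n₀)/(1−n)
h = 0.071 × (1 − 0.67)/(1 − 0.1214) = 0.071 × 0.3756 = 0.0267 km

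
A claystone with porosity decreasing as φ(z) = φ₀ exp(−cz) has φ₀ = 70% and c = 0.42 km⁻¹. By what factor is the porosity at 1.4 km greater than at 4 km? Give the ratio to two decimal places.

φ(z₁)/φ(z₂) = e^(−c·z₁)/e^(−c·z₂) = e^{c(z₂−z₁)}
= exp(0.42 × 2.6) = exp(1.092) = 2.9802

2.98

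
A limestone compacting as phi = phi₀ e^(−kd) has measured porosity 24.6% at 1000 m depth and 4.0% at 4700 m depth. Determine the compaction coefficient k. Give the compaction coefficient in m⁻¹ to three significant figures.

0.000491 m⁻¹

Working in km (1 km = 1000 m; k in km⁻¹ = k in m⁻¹ × 1000):
Athy: phi(d) = phi₀ e^(−kd) ⇒ phi₁/phi₂ = e^{k(d₂−d₁)} ⇒ k = ln(phi₁/phi₂)/(d₂−d₁)
k = ln(0.246/0.04) / (4.7 − 1) = ln(6.15) / 3.7 = 1.8165 / 3.7 = 0.4909 km⁻¹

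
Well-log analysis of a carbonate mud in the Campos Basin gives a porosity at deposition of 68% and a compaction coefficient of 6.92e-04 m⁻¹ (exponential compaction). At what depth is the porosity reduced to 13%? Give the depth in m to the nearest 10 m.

2390 m

Working in km (1 km = 1000 m; k in km⁻¹ = k in m⁻¹ × 1000):
Invert Athy's law: Z = ln(phi₀/phi) / k
Z = ln(0.68/0.13) / 0.692 = ln(5.231) / 0.692 = 1.6546 / 0.692 = 2.391 km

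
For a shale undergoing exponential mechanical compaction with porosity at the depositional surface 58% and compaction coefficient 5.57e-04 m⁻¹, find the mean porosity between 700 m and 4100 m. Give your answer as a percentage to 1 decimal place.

17.6%

Working in km (1 km = 1000 m; k in km⁻¹ = k in m⁻¹ × 1000):
⟨phi⟩ = (1/(z₂−z₁)) ∫ phi₀ e^(−kz) dz = phi₀·(e^(−k·z₁) − e^(−k·z₂)) / (k·(z₂−z₁))
e^(−0.557×0.7) = 0.6771; e^(−0.557×4.1) = 0.1019
⟨phi⟩ = 0.58 × (0.6771 − 0.1019) / (0.557 × 3.4) = 0.58 × 0.3037 = 0.1762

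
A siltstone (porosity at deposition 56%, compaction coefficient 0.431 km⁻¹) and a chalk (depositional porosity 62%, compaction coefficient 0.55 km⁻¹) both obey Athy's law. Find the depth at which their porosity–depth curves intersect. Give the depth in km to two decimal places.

Set n₀ₐ e^(−cₐd) = n₀ᵦ e^(−cᵦd) ⇒ ln(n₀ₐ/n₀ᵦ) = (cₐ − cᵦ)·d
d = ln(0.56/0.62) / (0.431 − 0.55) = -0.1018 / -0.119 = 0.855 km

0.86 km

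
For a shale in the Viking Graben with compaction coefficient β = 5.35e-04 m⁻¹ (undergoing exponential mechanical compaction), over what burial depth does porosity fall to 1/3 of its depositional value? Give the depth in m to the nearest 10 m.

2050 m

Working in km (1 km = 1000 m; β in km⁻¹ = β in m⁻¹ × 1000):
phi/phi₀ = 1/3 ⇒ exp(−β·Z) = 1/3 ⇒ Z = ln(3) / β
Z = 1.0986 / 0.535 = 2.053 km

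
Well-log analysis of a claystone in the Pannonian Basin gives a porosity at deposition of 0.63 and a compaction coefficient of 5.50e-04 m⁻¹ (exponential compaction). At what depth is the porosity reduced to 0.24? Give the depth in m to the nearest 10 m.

Working in km (1 km = 1000 m; β in km⁻¹ = β in m⁻¹ × 1000):
Invert Athy's law: z = ln(phi₀/phi) / β
z = ln(0.63/0.24) / 0.55 = ln(2.625) / 0.55 = 0.9651 / 0.55 = 1.755 km

1750 m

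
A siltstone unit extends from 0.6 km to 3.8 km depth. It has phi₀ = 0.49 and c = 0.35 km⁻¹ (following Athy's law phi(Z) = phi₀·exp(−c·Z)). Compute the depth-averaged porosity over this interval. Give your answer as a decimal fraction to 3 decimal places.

⟨phi⟩ = (1/(Z₂−Z₁)) ∫ phi₀ e^(−cZ) dZ = phi₀·(e^(−c·Z₁) − e^(−c·Z₂)) / (c·(Z₂−Z₁))
e^(−0.35×0.6) = 0.8106; e^(−0.35×3.8) = 0.2645
⟨phi⟩ = 0.49 × (0.8106 − 0.2645) / (0.35 × 3.2) = 0.49 × 0.4876 = 0.2389

0.239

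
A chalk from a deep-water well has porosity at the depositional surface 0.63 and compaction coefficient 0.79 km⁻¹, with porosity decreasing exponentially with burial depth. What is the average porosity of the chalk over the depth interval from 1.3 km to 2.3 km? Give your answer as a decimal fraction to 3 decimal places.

⟨phi⟩ = (1/(d₂−d₁)) ∫ phi₀ e^(−βd) dd = phi₀·(e^(−β·d₁) − e^(−β·d₂)) / (β·(d₂−d₁))
e^(−0.79×1.3) = 0.3581; e^(−0.79×2.3) = 0.1625
⟨phi⟩ = 0.63 × (0.3581 − 0.1625) / (0.79 × 1) = 0.63 × 0.2476 = 0.1560

0.156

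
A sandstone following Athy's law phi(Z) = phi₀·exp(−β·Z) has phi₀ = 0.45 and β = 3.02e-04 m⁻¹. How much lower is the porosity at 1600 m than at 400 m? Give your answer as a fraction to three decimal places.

Working in km (1 km = 1000 m; β in km⁻¹ = β in m⁻¹ × 1000):
phi(0.4) = 0.45·e^(−0.302×0.4) = 0.3988
phi(1.6) = 0.45·e^(−0.302×1.6) = 0.2776
Δphi = 0.3988 − 0.2776 = 0.1212

0.121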